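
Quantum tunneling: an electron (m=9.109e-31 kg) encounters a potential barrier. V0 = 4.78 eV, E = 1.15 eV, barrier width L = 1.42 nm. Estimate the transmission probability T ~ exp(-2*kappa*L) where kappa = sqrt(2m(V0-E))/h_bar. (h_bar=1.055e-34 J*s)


V0 - E = 3.63 eV = 5.8153e-19 J
kappa = sqrt(2 * m * (V0-E)) / h_bar
= sqrt(2 * 9.109e-31 * 5.8153e-19) / 1.055e-34
= 9.7562e+09 /m
2*kappa*L = 2 * 9.7562e+09 * 1.42e-9
= 27.7077
T = exp(-27.7077) = 9.261683e-13

9.261683e-13


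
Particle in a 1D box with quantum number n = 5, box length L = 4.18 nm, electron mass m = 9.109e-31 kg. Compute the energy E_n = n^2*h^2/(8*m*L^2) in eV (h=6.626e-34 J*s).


E = n^2 * h^2 / (8 * m * L^2)
= 5^2 * (6.626e-34)^2 / (8 * 9.109e-31 * (4.18e-9)^2)
= 25 * 4.3904e-67 / (8 * 9.109e-31 * 1.7472e-17)
= 8.6204e-20 J
= 0.5381 eV

0.5381


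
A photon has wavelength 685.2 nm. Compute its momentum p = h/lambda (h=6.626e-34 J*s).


p = h / lambda
= 6.626e-34 / (685.2e-9)
= 6.626e-34 / 6.8520e-07
= 9.6702e-28 kg*m/s

9.6702e-28


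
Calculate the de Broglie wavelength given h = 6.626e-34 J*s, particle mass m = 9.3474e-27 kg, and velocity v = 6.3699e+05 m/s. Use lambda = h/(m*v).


lambda = h / (m * v)
= 6.626e-34 / (9.3474e-27 * 6.3699e+05)
= 6.626e-34 / 5.9542e-21
= 1.1128e-13 m

1.1128e-13


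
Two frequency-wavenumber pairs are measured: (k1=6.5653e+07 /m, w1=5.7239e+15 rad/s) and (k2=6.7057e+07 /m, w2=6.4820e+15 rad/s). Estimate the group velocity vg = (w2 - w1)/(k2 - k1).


vg = (w2 - w1) / (k2 - k1)
= (6.4820e+15 - 5.7239e+15) / (6.7057e+07 - 6.5653e+07)
= 7.5810e+14 / 1.4040e+06
= 5.3996e+08 m/s

5.3996e+08


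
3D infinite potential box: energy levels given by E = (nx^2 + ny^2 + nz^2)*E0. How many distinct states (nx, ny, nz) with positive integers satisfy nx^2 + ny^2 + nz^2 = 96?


Enumerate all (nx, ny, nz) with nx^2 + ny^2 + nz^2 = 96:
(4,4,8)
(4,8,4)
(8,4,4)
Total degeneracy = 3

3


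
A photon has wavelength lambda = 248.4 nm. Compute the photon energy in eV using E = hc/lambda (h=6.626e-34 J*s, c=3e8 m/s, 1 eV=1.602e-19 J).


E = hc / lambda
= (6.626e-34)(3e8) / (248.4e-9)
= 1.9878e-25 / 2.4840e-07
= 8.0024e-19 J
Converting to eV: 8.0024e-19 / 1.602e-19
= 4.9953 eV

4.9953


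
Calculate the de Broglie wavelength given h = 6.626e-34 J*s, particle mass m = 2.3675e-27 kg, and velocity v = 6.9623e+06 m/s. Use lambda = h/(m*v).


lambda = h / (m * v)
= 6.626e-34 / (2.3675e-27 * 6.9623e+06)
= 6.626e-34 / 1.6483e-20
= 4.0198e-14 m

4.0198e-14


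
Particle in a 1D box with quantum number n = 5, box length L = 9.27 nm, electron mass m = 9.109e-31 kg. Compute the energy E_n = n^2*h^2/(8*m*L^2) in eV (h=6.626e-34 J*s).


E = n^2 * h^2 / (8 * m * L^2)
= 5^2 * (6.626e-34)^2 / (8 * 9.109e-31 * (9.27e-9)^2)
= 25 * 4.3904e-67 / (8 * 9.109e-31 * 8.5933e-17)
= 1.7528e-20 J
= 0.1094 eV

0.1094


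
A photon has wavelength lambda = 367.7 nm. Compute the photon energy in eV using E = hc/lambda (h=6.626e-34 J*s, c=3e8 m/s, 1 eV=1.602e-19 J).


E = hc / lambda
= (6.626e-34)(3e8) / (367.7e-9)
= 1.9878e-25 / 3.6770e-07
= 5.4060e-19 J
Converting to eV: 5.4060e-19 / 1.602e-19
= 3.3746 eV

3.3746


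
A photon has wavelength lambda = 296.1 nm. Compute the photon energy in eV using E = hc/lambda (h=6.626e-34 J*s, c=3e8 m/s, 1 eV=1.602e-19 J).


E = hc / lambda
= (6.626e-34)(3e8) / (296.1e-9)
= 1.9878e-25 / 2.9610e-07
= 6.7133e-19 J
Converting to eV: 6.7133e-19 / 1.602e-19
= 4.1906 eV

4.1906


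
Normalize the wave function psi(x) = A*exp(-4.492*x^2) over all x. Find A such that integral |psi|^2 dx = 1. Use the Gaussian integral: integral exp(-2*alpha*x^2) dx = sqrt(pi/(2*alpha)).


integral |psi|^2 dx = A^2 * sqrt(pi/(2*alpha)) = 1
A^2 = sqrt(2*alpha/pi)
= sqrt(2 * 4.492 / pi)
= 1.691064
A = sqrt(1.691064)
= 1.3004

1.3004


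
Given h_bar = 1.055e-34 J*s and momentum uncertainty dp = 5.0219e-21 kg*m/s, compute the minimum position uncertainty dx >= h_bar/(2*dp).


dx = h_bar / (2 * dp)
= 1.055e-34 / (2 * 5.0219e-21)
= 1.055e-34 / 1.0044e-20
= 1.0504e-14 m

1.0504e-14


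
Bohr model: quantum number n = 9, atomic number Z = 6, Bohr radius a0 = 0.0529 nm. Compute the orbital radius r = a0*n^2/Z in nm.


r = a0 * n^2 / Z
= 0.0529 * 9^2 / 6
= 0.0529 * 81 / 6
= 0.7142 nm

0.7142


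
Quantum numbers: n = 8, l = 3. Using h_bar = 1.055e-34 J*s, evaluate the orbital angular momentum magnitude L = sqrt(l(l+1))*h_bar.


L = sqrt(l*(l+1)) * h_bar
= sqrt(3 * 4) * 1.055e-34
= sqrt(12) * 1.055e-34
= 3.4641 * 1.055e-34
= 3.6546e-34 J*s

3.6546e-34


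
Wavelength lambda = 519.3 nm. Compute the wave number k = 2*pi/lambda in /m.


k = 2 * pi / lambda
= 6.2832 / (519.3e-9)
= 6.2832 / 5.1930e-07
= 1.2099e+07 /m

1.2099e+07


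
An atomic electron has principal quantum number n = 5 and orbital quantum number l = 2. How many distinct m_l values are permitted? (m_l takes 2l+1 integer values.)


m_l ranges from -l to +l in integer steps
So m_l goes from -2 to +2
Count = 2l + 1 = 2*2 + 1
= 5

5


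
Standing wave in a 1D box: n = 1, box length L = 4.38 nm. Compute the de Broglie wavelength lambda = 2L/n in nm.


lambda = 2L / n
= 2 * 4.38 / 1
= 8.76 / 1
= 8.76 nm

8.76


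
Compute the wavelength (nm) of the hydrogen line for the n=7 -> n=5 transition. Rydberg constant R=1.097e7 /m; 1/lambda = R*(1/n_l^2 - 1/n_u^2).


1/lambda = R * (1/n_l^2 - 1/n_u^2)
= 1.097e7 * (1/5^2 - 1/7^2)
= 1.097e7 * (0.04 - 0.020408)
= 1.097e7 * 0.019592
= 2.1492e+05 /m
lambda = 1 / 2.1492e+05 = 4652.8411 nm

4652.8411


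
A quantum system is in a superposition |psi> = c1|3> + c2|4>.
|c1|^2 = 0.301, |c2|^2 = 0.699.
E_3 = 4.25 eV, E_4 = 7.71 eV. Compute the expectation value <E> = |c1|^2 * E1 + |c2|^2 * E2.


<E> = |c1|^2 * E1 + |c2|^2 * E2
= 0.301 * 4.25 + 0.699 * 7.71
= 1.2792 + 5.3893
= 6.6685 eV

6.6685


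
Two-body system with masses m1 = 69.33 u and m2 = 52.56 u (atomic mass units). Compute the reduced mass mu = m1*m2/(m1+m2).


mu = m1 * m2 / (m1 + m2)
= 69.33 * 52.56 / (69.33 + 52.56)
= 3643.9848 / 121.89
= 29.8957 u

29.8957


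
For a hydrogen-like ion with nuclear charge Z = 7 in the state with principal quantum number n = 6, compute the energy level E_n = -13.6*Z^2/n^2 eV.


E_n = -13.6 * Z^2 / n^2
= -13.6 * 7^2 / 6^2
= -13.6 * 49 / 36
= -18.5111 eV

-18.5111


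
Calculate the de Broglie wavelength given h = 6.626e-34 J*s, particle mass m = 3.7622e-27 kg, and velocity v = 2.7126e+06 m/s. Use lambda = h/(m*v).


lambda = h / (m * v)
= 6.626e-34 / (3.7622e-27 * 2.7126e+06)
= 6.626e-34 / 1.0205e-20
= 6.4927e-14 m

6.4927e-14


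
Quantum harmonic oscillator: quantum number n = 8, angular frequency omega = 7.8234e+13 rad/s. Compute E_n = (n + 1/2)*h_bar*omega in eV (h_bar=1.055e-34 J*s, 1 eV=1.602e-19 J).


E = (n + 1/2) * h_bar * omega
= (8 + 0.5) * 1.055e-34 * 7.8234e+13
= 8.5 * 8.2537e-21
= 7.0156e-20 J
= 0.4379 eV

0.4379


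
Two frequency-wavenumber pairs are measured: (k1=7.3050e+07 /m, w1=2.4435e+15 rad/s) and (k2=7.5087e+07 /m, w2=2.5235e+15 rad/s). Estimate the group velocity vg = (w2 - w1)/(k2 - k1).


vg = (w2 - w1) / (k2 - k1)
= (2.5235e+15 - 2.4435e+15) / (7.5087e+07 - 7.3050e+07)
= 8.0000e+13 / 2.0370e+06
= 3.9273e+07 m/s

3.9273e+07


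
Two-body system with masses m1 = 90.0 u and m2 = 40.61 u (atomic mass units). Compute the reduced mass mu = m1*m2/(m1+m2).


mu = m1 * m2 / (m1 + m2)
= 90.0 * 40.61 / (90.0 + 40.61)
= 3654.9 / 130.61
= 27.9833 u

27.9833


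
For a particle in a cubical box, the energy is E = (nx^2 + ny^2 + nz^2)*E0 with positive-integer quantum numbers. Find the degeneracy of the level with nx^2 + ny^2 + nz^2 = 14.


Enumerate all (nx, ny, nz) with nx^2 + ny^2 + nz^2 = 14:
(1,2,3)
(1,3,2)
(2,1,3)
(2,3,1)
(3,1,2)
(3,2,1)
Total degeneracy = 6

6


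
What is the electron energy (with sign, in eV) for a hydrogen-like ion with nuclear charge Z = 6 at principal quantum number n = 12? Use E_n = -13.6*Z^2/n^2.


E_n = -13.6 * Z^2 / n^2
= -13.6 * 6^2 / 12^2
= -13.6 * 36 / 144
= -3.4 eV

-3.4


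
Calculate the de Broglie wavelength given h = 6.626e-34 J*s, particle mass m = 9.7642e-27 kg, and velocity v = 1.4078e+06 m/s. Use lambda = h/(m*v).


lambda = h / (m * v)
= 6.626e-34 / (9.7642e-27 * 1.4078e+06)
= 6.626e-34 / 1.3746e-20
= 4.8203e-14 m

4.8203e-14


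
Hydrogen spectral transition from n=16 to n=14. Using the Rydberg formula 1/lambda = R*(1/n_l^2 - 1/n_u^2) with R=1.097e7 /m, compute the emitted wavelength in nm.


1/lambda = R * (1/n_l^2 - 1/n_u^2)
= 1.097e7 * (1/14^2 - 1/16^2)
= 1.097e7 * (0.005102 - 0.003906)
= 1.097e7 * 0.001196
= 1.3118e+04 /m
lambda = 1 / 1.3118e+04 = 76232.1483 nm

76232.1483


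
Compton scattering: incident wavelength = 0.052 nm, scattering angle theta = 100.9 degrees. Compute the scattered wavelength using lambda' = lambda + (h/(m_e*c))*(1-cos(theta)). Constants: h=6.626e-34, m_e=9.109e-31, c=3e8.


Compton wavelength: h/(m_e*c) = 2.4247e-12 m
d_lambda = 2.4247e-12 * (1 - cos(100.9 deg))
= 2.4247e-12 * 1.189095
= 2.8832e-12 m = 0.002883 nm
lambda' = 0.052 + 0.002883
= 0.054883 nm

0.054883


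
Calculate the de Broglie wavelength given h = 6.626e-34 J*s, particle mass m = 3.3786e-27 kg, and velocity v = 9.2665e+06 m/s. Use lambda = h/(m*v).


lambda = h / (m * v)
= 6.626e-34 / (3.3786e-27 * 9.2665e+06)
= 6.626e-34 / 3.1308e-20
= 2.1164e-14 m

2.1164e-14


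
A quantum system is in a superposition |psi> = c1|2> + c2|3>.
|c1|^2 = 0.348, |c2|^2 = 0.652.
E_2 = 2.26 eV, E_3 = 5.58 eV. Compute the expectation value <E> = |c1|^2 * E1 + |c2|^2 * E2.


<E> = |c1|^2 * E1 + |c2|^2 * E2
= 0.348 * 2.26 + 0.652 * 5.58
= 0.7865 + 3.6382
= 4.4246 eV

4.4246


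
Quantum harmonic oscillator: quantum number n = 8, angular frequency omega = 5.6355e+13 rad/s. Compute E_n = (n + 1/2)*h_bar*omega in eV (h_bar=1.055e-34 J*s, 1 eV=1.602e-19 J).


E = (n + 1/2) * h_bar * omega
= (8 + 0.5) * 1.055e-34 * 5.6355e+13
= 8.5 * 5.9455e-21
= 5.0536e-20 J
= 0.3155 eV

0.3155


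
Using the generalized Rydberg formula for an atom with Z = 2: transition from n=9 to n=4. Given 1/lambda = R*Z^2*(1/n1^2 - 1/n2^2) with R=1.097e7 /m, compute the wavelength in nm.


1/lambda = R * Z^2 * (1/n1^2 - 1/n2^2)
= 1.097e7 * 2^2 * (1/4^2 - 1/9^2)
= 1.097e7 * 4 * (0.0625 - 0.012346)
= 2.2008e+06 /m
lambda = 1 / 2.2008e+06
= 454.3861 nm

454.3861


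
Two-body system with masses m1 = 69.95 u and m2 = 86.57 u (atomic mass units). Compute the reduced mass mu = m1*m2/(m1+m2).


mu = m1 * m2 / (m1 + m2)
= 69.95 * 86.57 / (69.95 + 86.57)
= 6055.5715 / 156.52
= 38.6888 u

38.6888


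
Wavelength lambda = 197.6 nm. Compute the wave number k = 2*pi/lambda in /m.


k = 2 * pi / lambda
= 6.2832 / (197.6e-9)
= 6.2832 / 1.9760e-07
= 3.1797e+07 /m

3.1797e+07


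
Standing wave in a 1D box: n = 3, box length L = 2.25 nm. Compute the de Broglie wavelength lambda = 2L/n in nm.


lambda = 2L / n
= 2 * 2.25 / 3
= 4.5 / 3
= 1.5 nm

1.5


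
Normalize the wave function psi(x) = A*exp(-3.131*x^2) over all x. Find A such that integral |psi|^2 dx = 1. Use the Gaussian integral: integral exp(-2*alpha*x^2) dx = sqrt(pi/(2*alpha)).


integral |psi|^2 dx = A^2 * sqrt(pi/(2*alpha)) = 1
A^2 = sqrt(2*alpha/pi)
= sqrt(2 * 3.131 / pi)
= 1.411827
A = sqrt(1.411827)
= 1.1882

1.1882


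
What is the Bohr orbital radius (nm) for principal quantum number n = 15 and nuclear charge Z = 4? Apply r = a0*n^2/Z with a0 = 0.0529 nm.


r = a0 * n^2 / Z
= 0.0529 * 15^2 / 4
= 0.0529 * 225 / 4
= 2.9756 nm

2.9756


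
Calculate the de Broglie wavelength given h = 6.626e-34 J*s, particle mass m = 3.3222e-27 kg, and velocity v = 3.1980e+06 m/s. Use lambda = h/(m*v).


lambda = h / (m * v)
= 6.626e-34 / (3.3222e-27 * 3.1980e+06)
= 6.626e-34 / 1.0624e-20
= 6.2366e-14 m

6.2366e-14


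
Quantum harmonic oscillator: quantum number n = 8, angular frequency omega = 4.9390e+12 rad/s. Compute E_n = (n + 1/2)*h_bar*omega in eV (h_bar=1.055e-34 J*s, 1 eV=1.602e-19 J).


E = (n + 1/2) * h_bar * omega
= (8 + 0.5) * 1.055e-34 * 4.9390e+12
= 8.5 * 5.2106e-22
= 4.4290e-21 J
= 0.0276 eV

0.0276


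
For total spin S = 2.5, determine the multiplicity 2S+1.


Spin multiplicity = 2S + 1
= 2 * 2.5 + 1
= 5.0 + 1
= 6

6


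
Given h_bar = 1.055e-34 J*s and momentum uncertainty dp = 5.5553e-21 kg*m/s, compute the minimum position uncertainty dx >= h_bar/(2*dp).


dx = h_bar / (2 * dp)
= 1.055e-34 / (2 * 5.5553e-21)
= 1.055e-34 / 1.1111e-20
= 9.4954e-15 m

9.4954e-15


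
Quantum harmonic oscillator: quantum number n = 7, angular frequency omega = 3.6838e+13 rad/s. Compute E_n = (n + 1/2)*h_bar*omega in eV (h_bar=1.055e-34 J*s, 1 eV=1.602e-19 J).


E = (n + 1/2) * h_bar * omega
= (7 + 0.5) * 1.055e-34 * 3.6838e+13
= 7.5 * 3.8864e-21
= 2.9148e-20 J
= 0.1819 eV

0.1819


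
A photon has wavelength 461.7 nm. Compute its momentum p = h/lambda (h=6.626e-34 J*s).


p = h / lambda
= 6.626e-34 / (461.7e-9)
= 6.626e-34 / 4.6170e-07
= 1.4351e-27 kg*m/s

1.4351e-27


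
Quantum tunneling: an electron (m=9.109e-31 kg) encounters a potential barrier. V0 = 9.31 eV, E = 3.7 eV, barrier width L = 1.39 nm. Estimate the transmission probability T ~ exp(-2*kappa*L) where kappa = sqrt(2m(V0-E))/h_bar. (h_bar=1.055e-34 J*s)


V0 - E = 5.61 eV = 8.9872e-19 J
kappa = sqrt(2 * m * (V0-E)) / h_bar
= sqrt(2 * 9.109e-31 * 8.9872e-19) / 1.055e-34
= 1.2129e+10 /m
2*kappa*L = 2 * 1.2129e+10 * 1.39e-9
= 33.7175
T = exp(-33.7175) = 2.273399e-15

2.273399e-15


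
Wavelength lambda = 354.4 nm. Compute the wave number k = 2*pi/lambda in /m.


k = 2 * pi / lambda
= 6.2832 / (354.4e-9)
= 6.2832 / 3.5440e-07
= 1.7729e+07 /m

1.7729e+07


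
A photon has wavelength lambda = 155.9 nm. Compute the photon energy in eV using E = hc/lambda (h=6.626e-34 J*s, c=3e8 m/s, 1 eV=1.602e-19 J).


E = hc / lambda
= (6.626e-34)(3e8) / (155.9e-9)
= 1.9878e-25 / 1.5590e-07
= 1.2750e-18 J
Converting to eV: 1.2750e-18 / 1.602e-19
= 7.9591 eV

7.9591


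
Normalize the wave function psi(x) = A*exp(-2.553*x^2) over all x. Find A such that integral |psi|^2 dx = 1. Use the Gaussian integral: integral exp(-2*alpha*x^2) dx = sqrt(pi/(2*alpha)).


integral |psi|^2 dx = A^2 * sqrt(pi/(2*alpha)) = 1
A^2 = sqrt(2*alpha/pi)
= sqrt(2 * 2.553 / pi)
= 1.274869
A = sqrt(1.274869)
= 1.1291

1.1291


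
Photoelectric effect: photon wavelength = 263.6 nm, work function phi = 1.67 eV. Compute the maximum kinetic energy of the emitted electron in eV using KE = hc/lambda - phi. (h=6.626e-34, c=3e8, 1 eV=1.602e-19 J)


E_photon = hc / lambda
= (6.626e-34)(3e8) / (263.6e-9)
= 7.5410e-19 J
= 4.7072 eV
KE = E_photon - phi
= 4.7072 - 1.67
= 3.0372 eV

3.0372


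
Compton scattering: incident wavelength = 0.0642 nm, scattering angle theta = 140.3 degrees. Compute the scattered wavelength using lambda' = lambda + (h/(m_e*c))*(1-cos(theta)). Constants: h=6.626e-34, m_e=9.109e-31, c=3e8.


Compton wavelength: h/(m_e*c) = 2.4247e-12 m
d_lambda = 2.4247e-12 * (1 - cos(140.3 deg))
= 2.4247e-12 * 1.7694
= 4.2903e-12 m = 0.00429 nm
lambda' = 0.0642 + 0.00429
= 0.06849 nm

0.06849


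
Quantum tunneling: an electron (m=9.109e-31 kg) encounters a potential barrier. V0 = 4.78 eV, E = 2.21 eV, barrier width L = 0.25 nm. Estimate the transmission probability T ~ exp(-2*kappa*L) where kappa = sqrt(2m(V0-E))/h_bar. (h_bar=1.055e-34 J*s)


V0 - E = 2.57 eV = 4.1171e-19 J
kappa = sqrt(2 * m * (V0-E)) / h_bar
= sqrt(2 * 9.109e-31 * 4.1171e-19) / 1.055e-34
= 8.2091e+09 /m
2*kappa*L = 2 * 8.2091e+09 * 0.25e-9
= 4.1046
T = exp(-4.1046) = 1.649742e-02

1.649742e-02


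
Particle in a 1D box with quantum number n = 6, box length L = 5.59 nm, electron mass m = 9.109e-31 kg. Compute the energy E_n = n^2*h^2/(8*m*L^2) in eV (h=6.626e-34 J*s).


E = n^2 * h^2 / (8 * m * L^2)
= 6^2 * (6.626e-34)^2 / (8 * 9.109e-31 * (5.59e-9)^2)
= 36 * 4.3904e-67 / (8 * 9.109e-31 * 3.1248e-17)
= 6.9410e-20 J
= 0.4333 eV

0.4333


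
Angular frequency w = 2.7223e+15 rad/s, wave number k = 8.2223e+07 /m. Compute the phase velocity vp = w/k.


vp = w / k
= 2.7223e+15 / 8.2223e+07
= 3.3109e+07 m/s

3.3109e+07


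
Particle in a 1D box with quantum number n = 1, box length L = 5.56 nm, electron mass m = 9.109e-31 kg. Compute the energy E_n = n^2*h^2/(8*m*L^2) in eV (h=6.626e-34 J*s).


E = n^2 * h^2 / (8 * m * L^2)
= 1^2 * (6.626e-34)^2 / (8 * 9.109e-31 * (5.56e-9)^2)
= 1 * 4.3904e-67 / (8 * 9.109e-31 * 3.0914e-17)
= 1.9489e-21 J
= 0.0122 eV

0.0122


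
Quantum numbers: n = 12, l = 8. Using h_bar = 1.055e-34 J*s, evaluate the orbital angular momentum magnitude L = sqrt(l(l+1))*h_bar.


L = sqrt(l*(l+1)) * h_bar
= sqrt(8 * 9) * 1.055e-34
= sqrt(72) * 1.055e-34
= 8.4853 * 1.055e-34
= 8.9520e-34 J*s

8.9520e-34


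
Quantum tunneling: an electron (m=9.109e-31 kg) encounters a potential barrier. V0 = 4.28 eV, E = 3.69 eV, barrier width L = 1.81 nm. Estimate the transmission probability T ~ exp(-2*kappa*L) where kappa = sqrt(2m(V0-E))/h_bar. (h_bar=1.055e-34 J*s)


V0 - E = 0.59 eV = 9.4518e-20 J
kappa = sqrt(2 * m * (V0-E)) / h_bar
= sqrt(2 * 9.109e-31 * 9.4518e-20) / 1.055e-34
= 3.9333e+09 /m
2*kappa*L = 2 * 3.9333e+09 * 1.81e-9
= 14.2385
T = exp(-14.2385) = 6.550967e-07

6.550967e-07


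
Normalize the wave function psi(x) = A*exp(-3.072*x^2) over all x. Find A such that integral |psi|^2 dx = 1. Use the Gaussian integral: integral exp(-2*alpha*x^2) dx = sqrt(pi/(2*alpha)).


integral |psi|^2 dx = A^2 * sqrt(pi/(2*alpha)) = 1
A^2 = sqrt(2*alpha/pi)
= sqrt(2 * 3.072 / pi)
= 1.398462
A = sqrt(1.398462)
= 1.1826

1.1826


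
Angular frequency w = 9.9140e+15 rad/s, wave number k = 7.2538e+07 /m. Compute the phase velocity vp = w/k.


vp = w / k
= 9.9140e+15 / 7.2538e+07
= 1.3667e+08 m/s

1.3667e+08


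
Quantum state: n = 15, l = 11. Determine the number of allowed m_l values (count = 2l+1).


m_l ranges from -l to +l in integer steps
So m_l goes from -11 to +11
Count = 2l + 1 = 2*11 + 1
= 23

23


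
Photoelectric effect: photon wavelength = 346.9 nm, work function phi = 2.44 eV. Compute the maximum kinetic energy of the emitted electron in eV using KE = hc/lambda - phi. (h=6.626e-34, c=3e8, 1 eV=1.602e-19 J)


E_photon = hc / lambda
= (6.626e-34)(3e8) / (346.9e-9)
= 5.7302e-19 J
= 3.5769 eV
KE = E_photon - phi
= 3.5769 - 2.44
= 1.1369 eV

1.1369


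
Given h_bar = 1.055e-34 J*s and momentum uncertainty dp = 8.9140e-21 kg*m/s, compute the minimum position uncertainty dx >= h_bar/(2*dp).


dx = h_bar / (2 * dp)
= 1.055e-34 / (2 * 8.9140e-21)
= 1.055e-34 / 1.7828e-20
= 5.9177e-15 m

5.9177e-15


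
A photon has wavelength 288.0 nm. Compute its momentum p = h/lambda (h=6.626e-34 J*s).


p = h / lambda
= 6.626e-34 / (288.0e-9)
= 6.626e-34 / 2.8800e-07
= 2.3007e-27 kg*m/s

2.3007e-27


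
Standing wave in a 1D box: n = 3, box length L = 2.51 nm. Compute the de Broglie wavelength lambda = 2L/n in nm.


lambda = 2L / n
= 2 * 2.51 / 3
= 5.02 / 3
= 1.6733 nm

1.6733


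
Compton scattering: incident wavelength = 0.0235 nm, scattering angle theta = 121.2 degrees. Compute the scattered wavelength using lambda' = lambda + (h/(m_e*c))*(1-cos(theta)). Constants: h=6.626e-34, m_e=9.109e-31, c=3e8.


Compton wavelength: h/(m_e*c) = 2.4247e-12 m
d_lambda = 2.4247e-12 * (1 - cos(121.2 deg))
= 2.4247e-12 * 1.518027
= 3.6808e-12 m = 0.003681 nm
lambda' = 0.0235 + 0.003681
= 0.027181 nm

0.027181


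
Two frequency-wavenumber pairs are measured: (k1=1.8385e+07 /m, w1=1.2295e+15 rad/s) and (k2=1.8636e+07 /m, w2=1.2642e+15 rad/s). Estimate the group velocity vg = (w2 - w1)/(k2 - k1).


vg = (w2 - w1) / (k2 - k1)
= (1.2642e+15 - 1.2295e+15) / (1.8636e+07 - 1.8385e+07)
= 3.4700e+13 / 2.5100e+05
= 1.3825e+08 m/s

1.3825e+08


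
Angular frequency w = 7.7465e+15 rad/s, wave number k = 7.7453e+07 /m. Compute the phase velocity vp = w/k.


vp = w / k
= 7.7465e+15 / 7.7453e+07
= 1.0002e+08 m/s

1.0002e+08


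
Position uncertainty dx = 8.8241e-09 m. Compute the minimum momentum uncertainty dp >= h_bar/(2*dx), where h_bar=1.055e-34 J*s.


dp = h_bar / (2 * dx)
= 1.055e-34 / (2 * 8.8241e-09)
= 1.055e-34 / 1.7648e-08
= 5.9779e-27 kg*m/s

5.9779e-27


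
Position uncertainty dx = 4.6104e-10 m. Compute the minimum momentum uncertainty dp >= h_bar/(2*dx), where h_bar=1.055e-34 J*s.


dp = h_bar / (2 * dx)
= 1.055e-34 / (2 * 4.6104e-10)
= 1.055e-34 / 9.2208e-10
= 1.1442e-25 kg*m/s

1.1442e-25


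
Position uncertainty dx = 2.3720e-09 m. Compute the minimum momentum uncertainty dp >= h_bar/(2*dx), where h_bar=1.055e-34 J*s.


dp = h_bar / (2 * dx)
= 1.055e-34 / (2 * 2.3720e-09)
= 1.055e-34 / 4.7440e-09
= 2.2239e-26 kg*m/s

2.2239e-26


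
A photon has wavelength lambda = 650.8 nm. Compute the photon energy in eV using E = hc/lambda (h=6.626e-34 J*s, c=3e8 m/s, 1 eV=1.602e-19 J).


E = hc / lambda
= (6.626e-34)(3e8) / (650.8e-9)
= 1.9878e-25 / 6.5080e-07
= 3.0544e-19 J
Converting to eV: 3.0544e-19 / 1.602e-19
= 1.9066 eV

1.9066


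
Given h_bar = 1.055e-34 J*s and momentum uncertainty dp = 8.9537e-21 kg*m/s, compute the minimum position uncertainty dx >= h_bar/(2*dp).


dx = h_bar / (2 * dp)
= 1.055e-34 / (2 * 8.9537e-21)
= 1.055e-34 / 1.7907e-20
= 5.8914e-15 m

5.8914e-15


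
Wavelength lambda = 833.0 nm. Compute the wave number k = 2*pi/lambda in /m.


k = 2 * pi / lambda
= 6.2832 / (833.0e-9)
= 6.2832 / 8.3300e-07
= 7.5428e+06 /m

7.5428e+06


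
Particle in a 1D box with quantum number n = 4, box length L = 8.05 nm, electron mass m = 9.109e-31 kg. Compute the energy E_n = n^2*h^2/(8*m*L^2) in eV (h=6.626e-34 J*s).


E = n^2 * h^2 / (8 * m * L^2)
= 4^2 * (6.626e-34)^2 / (8 * 9.109e-31 * (8.05e-9)^2)
= 16 * 4.3904e-67 / (8 * 9.109e-31 * 6.4803e-17)
= 1.4875e-20 J
= 0.0929 eV

0.0929


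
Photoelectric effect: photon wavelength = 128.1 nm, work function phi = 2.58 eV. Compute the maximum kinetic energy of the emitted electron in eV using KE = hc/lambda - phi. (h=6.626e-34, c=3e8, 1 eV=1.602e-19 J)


E_photon = hc / lambda
= (6.626e-34)(3e8) / (128.1e-9)
= 1.5518e-18 J
= 9.6864 eV
KE = E_photon - phi
= 9.6864 - 2.58
= 7.1064 eV

7.1064


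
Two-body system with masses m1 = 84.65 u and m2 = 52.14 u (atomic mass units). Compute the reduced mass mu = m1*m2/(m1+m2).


mu = m1 * m2 / (m1 + m2)
= 84.65 * 52.14 / (84.65 + 52.14)
= 4413.651 / 136.79
= 32.2659 u

32.2659


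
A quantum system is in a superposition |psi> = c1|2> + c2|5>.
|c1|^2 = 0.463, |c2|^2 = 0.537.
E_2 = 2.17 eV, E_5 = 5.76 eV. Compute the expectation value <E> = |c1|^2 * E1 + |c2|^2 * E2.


<E> = |c1|^2 * E1 + |c2|^2 * E2
= 0.463 * 2.17 + 0.537 * 5.76
= 1.0047 + 3.0931
= 4.0978 eV

4.0978


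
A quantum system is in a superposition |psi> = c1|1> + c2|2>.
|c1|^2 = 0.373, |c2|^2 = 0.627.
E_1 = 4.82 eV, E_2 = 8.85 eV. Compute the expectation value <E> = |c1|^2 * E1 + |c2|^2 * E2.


<E> = |c1|^2 * E1 + |c2|^2 * E2
= 0.373 * 4.82 + 0.627 * 8.85
= 1.7979 + 5.5489
= 7.3468 eV

7.3468


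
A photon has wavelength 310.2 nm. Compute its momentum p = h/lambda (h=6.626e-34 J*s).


p = h / lambda
= 6.626e-34 / (310.2e-9)
= 6.626e-34 / 3.1020e-07
= 2.1360e-27 kg*m/s

2.1360e-27


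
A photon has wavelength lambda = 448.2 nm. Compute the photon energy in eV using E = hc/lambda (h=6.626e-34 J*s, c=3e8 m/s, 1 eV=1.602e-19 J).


E = hc / lambda
= (6.626e-34)(3e8) / (448.2e-9)
= 1.9878e-25 / 4.4820e-07
= 4.4351e-19 J
Converting to eV: 4.4351e-19 / 1.602e-19
= 2.7685 eV

2.7685


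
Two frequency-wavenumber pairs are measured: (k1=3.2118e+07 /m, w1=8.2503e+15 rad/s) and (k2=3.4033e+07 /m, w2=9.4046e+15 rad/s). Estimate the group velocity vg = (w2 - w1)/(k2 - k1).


vg = (w2 - w1) / (k2 - k1)
= (9.4046e+15 - 8.2503e+15) / (3.4033e+07 - 3.2118e+07)
= 1.1543e+15 / 1.9150e+06
= 6.0277e+08 m/s

6.0277e+08


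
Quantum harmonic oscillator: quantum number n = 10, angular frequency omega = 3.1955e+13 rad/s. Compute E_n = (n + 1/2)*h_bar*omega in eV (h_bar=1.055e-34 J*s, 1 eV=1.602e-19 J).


E = (n + 1/2) * h_bar * omega
= (10 + 0.5) * 1.055e-34 * 3.1955e+13
= 10.5 * 3.3713e-21
= 3.5398e-20 J
= 0.221 eV

0.221


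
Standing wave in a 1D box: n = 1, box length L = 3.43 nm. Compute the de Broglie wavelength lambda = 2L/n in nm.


lambda = 2L / n
= 2 * 3.43 / 1
= 6.86 / 1
= 6.86 nm

6.86


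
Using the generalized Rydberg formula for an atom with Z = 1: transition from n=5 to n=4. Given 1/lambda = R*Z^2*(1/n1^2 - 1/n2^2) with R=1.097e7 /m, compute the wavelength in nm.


1/lambda = R * Z^2 * (1/n1^2 - 1/n2^2)
= 1.097e7 * 1^2 * (1/4^2 - 1/5^2)
= 1.097e7 * 1 * (0.0625 - 0.04)
= 2.4682e+05 /m
lambda = 1 / 2.4682e+05
= 4051.4535 nm

4051.4535


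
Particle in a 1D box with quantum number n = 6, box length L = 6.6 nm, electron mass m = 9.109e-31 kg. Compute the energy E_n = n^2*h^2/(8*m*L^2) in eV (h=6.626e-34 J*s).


E = n^2 * h^2 / (8 * m * L^2)
= 6^2 * (6.626e-34)^2 / (8 * 9.109e-31 * (6.6e-9)^2)
= 36 * 4.3904e-67 / (8 * 9.109e-31 * 4.3560e-17)
= 4.9792e-20 J
= 0.3108 eV

0.3108


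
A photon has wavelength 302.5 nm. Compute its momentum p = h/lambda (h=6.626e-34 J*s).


p = h / lambda
= 6.626e-34 / (302.5e-9)
= 6.626e-34 / 3.0250e-07
= 2.1904e-27 kg*m/s

2.1904e-27


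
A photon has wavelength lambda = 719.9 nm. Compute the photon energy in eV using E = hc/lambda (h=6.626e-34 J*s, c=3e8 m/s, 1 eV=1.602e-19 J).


E = hc / lambda
= (6.626e-34)(3e8) / (719.9e-9)
= 1.9878e-25 / 7.1990e-07
= 2.7612e-19 J
Converting to eV: 2.7612e-19 / 1.602e-19
= 1.7236 eV

1.7236


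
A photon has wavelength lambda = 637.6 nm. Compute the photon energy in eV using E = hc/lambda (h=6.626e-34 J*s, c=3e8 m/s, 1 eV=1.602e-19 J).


E = hc / lambda
= (6.626e-34)(3e8) / (637.6e-9)
= 1.9878e-25 / 6.3760e-07
= 3.1176e-19 J
Converting to eV: 3.1176e-19 / 1.602e-19
= 1.9461 eV

1.9461


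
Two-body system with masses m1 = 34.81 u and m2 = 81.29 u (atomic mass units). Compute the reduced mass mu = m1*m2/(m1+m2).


mu = m1 * m2 / (m1 + m2)
= 34.81 * 81.29 / (34.81 + 81.29)
= 2829.7049 / 116.1
= 24.373 u

24.373


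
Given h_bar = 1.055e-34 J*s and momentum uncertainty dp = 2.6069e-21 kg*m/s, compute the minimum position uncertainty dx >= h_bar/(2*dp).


dx = h_bar / (2 * dp)
= 1.055e-34 / (2 * 2.6069e-21)
= 1.055e-34 / 5.2138e-21
= 2.0235e-14 m

2.0235e-14


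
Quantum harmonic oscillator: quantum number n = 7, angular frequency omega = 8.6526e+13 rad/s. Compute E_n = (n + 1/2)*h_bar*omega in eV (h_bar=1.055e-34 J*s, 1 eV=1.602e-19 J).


E = (n + 1/2) * h_bar * omega
= (7 + 0.5) * 1.055e-34 * 8.6526e+13
= 7.5 * 9.1285e-21
= 6.8464e-20 J
= 0.4274 eV

0.4274


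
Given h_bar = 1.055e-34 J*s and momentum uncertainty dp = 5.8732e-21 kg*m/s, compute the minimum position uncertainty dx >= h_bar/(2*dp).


dx = h_bar / (2 * dp)
= 1.055e-34 / (2 * 5.8732e-21)
= 1.055e-34 / 1.1746e-20
= 8.9815e-15 m

8.9815e-15


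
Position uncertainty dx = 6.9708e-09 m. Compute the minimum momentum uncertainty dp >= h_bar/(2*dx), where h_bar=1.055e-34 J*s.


dp = h_bar / (2 * dx)
= 1.055e-34 / (2 * 6.9708e-09)
= 1.055e-34 / 1.3942e-08
= 7.5673e-27 kg*m/s

7.5673e-27


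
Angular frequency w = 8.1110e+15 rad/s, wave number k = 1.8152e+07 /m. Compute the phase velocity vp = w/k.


vp = w / k
= 8.1110e+15 / 1.8152e+07
= 4.4684e+08 m/s

4.4684e+08


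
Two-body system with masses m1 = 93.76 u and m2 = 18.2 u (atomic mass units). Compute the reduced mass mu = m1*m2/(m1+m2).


mu = m1 * m2 / (m1 + m2)
= 93.76 * 18.2 / (93.76 + 18.2)
= 1706.432 / 111.96
= 15.2414 u

15.2414


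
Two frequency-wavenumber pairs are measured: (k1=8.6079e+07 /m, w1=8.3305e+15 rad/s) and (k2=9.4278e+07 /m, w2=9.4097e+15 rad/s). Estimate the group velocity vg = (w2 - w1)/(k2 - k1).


vg = (w2 - w1) / (k2 - k1)
= (9.4097e+15 - 8.3305e+15) / (9.4278e+07 - 8.6079e+07)
= 1.0792e+15 / 8.1990e+06
= 1.3163e+08 m/s

1.3163e+08


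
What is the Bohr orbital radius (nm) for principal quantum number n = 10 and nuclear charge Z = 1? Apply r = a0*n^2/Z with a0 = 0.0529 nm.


r = a0 * n^2 / Z
= 0.0529 * 10^2 / 1
= 0.0529 * 100 / 1
= 5.29 nm

5.29


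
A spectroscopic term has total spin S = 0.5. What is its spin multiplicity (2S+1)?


Spin multiplicity = 2S + 1
= 2 * 0.5 + 1
= 1.0 + 1
= 2

2


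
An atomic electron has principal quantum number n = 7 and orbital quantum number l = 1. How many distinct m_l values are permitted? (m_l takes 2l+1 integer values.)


m_l ranges from -l to +l in integer steps
So m_l goes from -1 to +1
Count = 2l + 1 = 2*1 + 1
= 3

3


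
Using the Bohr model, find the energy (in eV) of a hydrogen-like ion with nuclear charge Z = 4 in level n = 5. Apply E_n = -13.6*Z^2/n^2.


E_n = -13.6 * Z^2 / n^2
= -13.6 * 4^2 / 5^2
= -13.6 * 16 / 25
= -8.704 eV

-8.704


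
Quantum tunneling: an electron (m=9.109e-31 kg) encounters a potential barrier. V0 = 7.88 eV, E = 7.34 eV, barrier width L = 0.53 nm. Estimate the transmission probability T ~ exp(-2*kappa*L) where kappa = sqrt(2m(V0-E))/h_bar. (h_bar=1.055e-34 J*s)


V0 - E = 0.54 eV = 8.6508e-20 J
kappa = sqrt(2 * m * (V0-E)) / h_bar
= sqrt(2 * 9.109e-31 * 8.6508e-20) / 1.055e-34
= 3.7629e+09 /m
2*kappa*L = 2 * 3.7629e+09 * 0.53e-9
= 3.9887
T = exp(-3.9887) = 1.852369e-02

1.852369e-02


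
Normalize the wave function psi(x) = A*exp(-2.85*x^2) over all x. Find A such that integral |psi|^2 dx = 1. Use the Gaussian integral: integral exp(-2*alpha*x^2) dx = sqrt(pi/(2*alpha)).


integral |psi|^2 dx = A^2 * sqrt(pi/(2*alpha)) = 1
A^2 = sqrt(2*alpha/pi)
= sqrt(2 * 2.85 / pi)
= 1.346984
A = sqrt(1.346984)
= 1.1606

1.1606


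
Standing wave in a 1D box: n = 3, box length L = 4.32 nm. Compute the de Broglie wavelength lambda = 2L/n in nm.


lambda = 2L / n
= 2 * 4.32 / 3
= 8.64 / 3
= 2.88 nm

2.88


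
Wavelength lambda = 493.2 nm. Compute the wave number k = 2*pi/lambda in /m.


k = 2 * pi / lambda
= 6.2832 / (493.2e-9)
= 6.2832 / 4.9320e-07
= 1.2740e+07 /m

1.2740e+07


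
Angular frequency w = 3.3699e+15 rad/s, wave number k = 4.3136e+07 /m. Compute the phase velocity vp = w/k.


vp = w / k
= 3.3699e+15 / 4.3136e+07
= 7.8123e+07 m/s

7.8123e+07


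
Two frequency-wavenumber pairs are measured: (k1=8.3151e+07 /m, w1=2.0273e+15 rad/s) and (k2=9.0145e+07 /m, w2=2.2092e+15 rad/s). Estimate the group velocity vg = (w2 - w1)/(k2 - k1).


vg = (w2 - w1) / (k2 - k1)
= (2.2092e+15 - 2.0273e+15) / (9.0145e+07 - 8.3151e+07)
= 1.8190e+14 / 6.9940e+06
= 2.6008e+07 m/s

2.6008e+07


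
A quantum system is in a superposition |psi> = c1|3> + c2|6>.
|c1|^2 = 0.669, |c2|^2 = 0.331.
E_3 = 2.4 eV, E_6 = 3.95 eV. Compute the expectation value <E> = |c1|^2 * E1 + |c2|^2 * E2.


<E> = |c1|^2 * E1 + |c2|^2 * E2
= 0.669 * 2.4 + 0.331 * 3.95
= 1.6056 + 1.3075
= 2.9131 eV

2.9131


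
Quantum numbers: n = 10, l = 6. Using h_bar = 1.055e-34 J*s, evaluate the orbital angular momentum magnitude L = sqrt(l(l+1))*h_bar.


L = sqrt(l*(l+1)) * h_bar
= sqrt(6 * 7) * 1.055e-34
= sqrt(42) * 1.055e-34
= 6.4807 * 1.055e-34
= 6.8372e-34 J*s

6.8372e-34


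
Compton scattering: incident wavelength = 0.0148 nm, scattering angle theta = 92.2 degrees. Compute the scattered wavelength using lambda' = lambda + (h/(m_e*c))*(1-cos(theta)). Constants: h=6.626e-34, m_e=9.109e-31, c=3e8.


Compton wavelength: h/(m_e*c) = 2.4247e-12 m
d_lambda = 2.4247e-12 * (1 - cos(92.2 deg))
= 2.4247e-12 * 1.038388
= 2.5178e-12 m = 0.002518 nm
lambda' = 0.0148 + 0.002518
= 0.017318 nm

0.017318


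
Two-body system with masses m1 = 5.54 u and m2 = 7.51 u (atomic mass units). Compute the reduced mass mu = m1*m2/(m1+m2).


mu = m1 * m2 / (m1 + m2)
= 5.54 * 7.51 / (5.54 + 7.51)
= 41.6054 / 13.05
= 3.1882 u

3.1882


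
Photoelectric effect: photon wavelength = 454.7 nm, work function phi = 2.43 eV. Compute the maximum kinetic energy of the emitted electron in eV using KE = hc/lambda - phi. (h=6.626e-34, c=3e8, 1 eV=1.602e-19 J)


E_photon = hc / lambda
= (6.626e-34)(3e8) / (454.7e-9)
= 4.3717e-19 J
= 2.7289 eV
KE = E_photon - phi
= 2.7289 - 2.43
= 0.2989 eV

0.2989


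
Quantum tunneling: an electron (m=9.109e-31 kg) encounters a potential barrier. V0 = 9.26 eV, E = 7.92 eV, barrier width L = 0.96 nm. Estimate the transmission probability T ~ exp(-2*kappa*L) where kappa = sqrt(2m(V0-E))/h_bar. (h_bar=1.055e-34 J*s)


V0 - E = 1.34 eV = 2.1467e-19 J
kappa = sqrt(2 * m * (V0-E)) / h_bar
= sqrt(2 * 9.109e-31 * 2.1467e-19) / 1.055e-34
= 5.9276e+09 /m
2*kappa*L = 2 * 5.9276e+09 * 0.96e-9
= 11.3811
T = exp(-11.3811) = 1.140953e-05

1.140953e-05


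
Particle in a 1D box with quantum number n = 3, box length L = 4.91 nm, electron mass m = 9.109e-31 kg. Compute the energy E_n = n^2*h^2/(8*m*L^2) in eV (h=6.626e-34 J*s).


E = n^2 * h^2 / (8 * m * L^2)
= 3^2 * (6.626e-34)^2 / (8 * 9.109e-31 * (4.91e-9)^2)
= 9 * 4.3904e-67 / (8 * 9.109e-31 * 2.4108e-17)
= 2.2492e-20 J
= 0.1404 eV

0.1404


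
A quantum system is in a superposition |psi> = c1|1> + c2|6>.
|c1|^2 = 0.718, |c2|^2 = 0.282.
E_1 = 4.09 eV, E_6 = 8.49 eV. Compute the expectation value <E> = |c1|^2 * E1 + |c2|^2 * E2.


<E> = |c1|^2 * E1 + |c2|^2 * E2
= 0.718 * 4.09 + 0.282 * 8.49
= 2.9366 + 2.3942
= 5.3308 eV

5.3308


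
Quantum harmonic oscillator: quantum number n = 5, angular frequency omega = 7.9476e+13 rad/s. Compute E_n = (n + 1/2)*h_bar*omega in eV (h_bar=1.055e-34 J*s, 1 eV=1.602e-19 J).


E = (n + 1/2) * h_bar * omega
= (5 + 0.5) * 1.055e-34 * 7.9476e+13
= 5.5 * 8.3847e-21
= 4.6116e-20 J
= 0.2879 eV

0.2879


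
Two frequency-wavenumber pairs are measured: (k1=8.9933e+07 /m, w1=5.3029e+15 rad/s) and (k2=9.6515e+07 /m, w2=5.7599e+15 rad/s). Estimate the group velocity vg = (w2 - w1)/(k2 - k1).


vg = (w2 - w1) / (k2 - k1)
= (5.7599e+15 - 5.3029e+15) / (9.6515e+07 - 8.9933e+07)
= 4.5700e+14 / 6.5820e+06
= 6.9432e+07 m/s

6.9432e+07


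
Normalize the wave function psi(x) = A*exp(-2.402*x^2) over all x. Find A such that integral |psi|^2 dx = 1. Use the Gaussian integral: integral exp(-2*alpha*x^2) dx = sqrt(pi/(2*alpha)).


integral |psi|^2 dx = A^2 * sqrt(pi/(2*alpha)) = 1
A^2 = sqrt(2*alpha/pi)
= sqrt(2 * 2.402 / pi)
= 1.236592
A = sqrt(1.236592)
= 1.112

1.112


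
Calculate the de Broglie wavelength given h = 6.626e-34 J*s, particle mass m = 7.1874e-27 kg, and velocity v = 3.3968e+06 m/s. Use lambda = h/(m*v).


lambda = h / (m * v)
= 6.626e-34 / (7.1874e-27 * 3.3968e+06)
= 6.626e-34 / 2.4414e-20
= 2.7140e-14 m

2.7140e-14


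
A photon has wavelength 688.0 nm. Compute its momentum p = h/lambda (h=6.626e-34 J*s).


p = h / lambda
= 6.626e-34 / (688.0e-9)
= 6.626e-34 / 6.8800e-07
= 9.6308e-28 kg*m/s

9.6308e-28


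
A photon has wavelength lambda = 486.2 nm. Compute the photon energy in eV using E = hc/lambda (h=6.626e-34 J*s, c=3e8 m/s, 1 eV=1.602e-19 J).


E = hc / lambda
= (6.626e-34)(3e8) / (486.2e-9)
= 1.9878e-25 / 4.8620e-07
= 4.0884e-19 J
Converting to eV: 4.0884e-19 / 1.602e-19
= 2.5521 eV

2.5521


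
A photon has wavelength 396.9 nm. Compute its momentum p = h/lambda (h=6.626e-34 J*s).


p = h / lambda
= 6.626e-34 / (396.9e-9)
= 6.626e-34 / 3.9690e-07
= 1.6694e-27 kg*m/s

1.6694e-27


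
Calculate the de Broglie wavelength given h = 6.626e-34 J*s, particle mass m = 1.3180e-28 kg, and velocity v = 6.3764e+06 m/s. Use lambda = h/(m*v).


lambda = h / (m * v)
= 6.626e-34 / (1.3180e-28 * 6.3764e+06)
= 6.626e-34 / 8.4041e-22
= 7.8843e-13 m

7.8843e-13


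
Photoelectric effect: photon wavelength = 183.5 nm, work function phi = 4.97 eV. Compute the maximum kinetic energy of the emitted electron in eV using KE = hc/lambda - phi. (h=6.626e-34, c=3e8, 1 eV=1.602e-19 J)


E_photon = hc / lambda
= (6.626e-34)(3e8) / (183.5e-9)
= 1.0833e-18 J
= 6.762 eV
KE = E_photon - phi
= 6.762 - 4.97
= 1.792 eV

1.792


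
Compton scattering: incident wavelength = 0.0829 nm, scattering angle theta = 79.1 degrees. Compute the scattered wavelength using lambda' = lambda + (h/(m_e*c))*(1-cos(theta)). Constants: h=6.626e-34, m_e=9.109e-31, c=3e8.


Compton wavelength: h/(m_e*c) = 2.4247e-12 m
d_lambda = 2.4247e-12 * (1 - cos(79.1 deg))
= 2.4247e-12 * 0.810905
= 1.9662e-12 m = 0.001966 nm
lambda' = 0.0829 + 0.001966
= 0.084866 nm

0.084866


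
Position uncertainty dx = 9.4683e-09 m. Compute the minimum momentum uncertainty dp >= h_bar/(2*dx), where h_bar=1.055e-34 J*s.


dp = h_bar / (2 * dx)
= 1.055e-34 / (2 * 9.4683e-09)
= 1.055e-34 / 1.8937e-08
= 5.5712e-27 kg*m/s

5.5712e-27


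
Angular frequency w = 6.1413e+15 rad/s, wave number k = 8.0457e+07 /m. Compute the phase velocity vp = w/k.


vp = w / k
= 6.1413e+15 / 8.0457e+07
= 7.6330e+07 m/s

7.6330e+07


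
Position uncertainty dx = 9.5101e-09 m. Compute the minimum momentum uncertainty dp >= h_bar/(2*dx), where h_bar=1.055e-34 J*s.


dp = h_bar / (2 * dx)
= 1.055e-34 / (2 * 9.5101e-09)
= 1.055e-34 / 1.9020e-08
= 5.5467e-27 kg*m/s

5.5467e-27


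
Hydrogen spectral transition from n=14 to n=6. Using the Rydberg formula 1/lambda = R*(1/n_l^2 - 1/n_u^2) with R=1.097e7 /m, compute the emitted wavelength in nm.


1/lambda = R * (1/n_l^2 - 1/n_u^2)
= 1.097e7 * (1/6^2 - 1/14^2)
= 1.097e7 * (0.027778 - 0.005102)
= 1.097e7 * 0.022676
= 2.4875e+05 /m
lambda = 1 / 2.4875e+05 = 4020.0547 nm

4020.0547


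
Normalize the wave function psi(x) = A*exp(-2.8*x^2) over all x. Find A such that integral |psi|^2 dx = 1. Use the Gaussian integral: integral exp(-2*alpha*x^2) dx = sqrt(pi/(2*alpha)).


integral |psi|^2 dx = A^2 * sqrt(pi/(2*alpha)) = 1
A^2 = sqrt(2*alpha/pi)
= sqrt(2 * 2.8 / pi)
= 1.335116
A = sqrt(1.335116)
= 1.1555

1.1555


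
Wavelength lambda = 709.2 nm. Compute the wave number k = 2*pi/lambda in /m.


k = 2 * pi / lambda
= 6.2832 / (709.2e-9)
= 6.2832 / 7.0920e-07
= 8.8595e+06 /m

8.8595e+06


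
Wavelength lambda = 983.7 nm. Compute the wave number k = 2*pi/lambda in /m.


k = 2 * pi / lambda
= 6.2832 / (983.7e-9)
= 6.2832 / 9.8370e-07
= 6.3873e+06 /m

6.3873e+06


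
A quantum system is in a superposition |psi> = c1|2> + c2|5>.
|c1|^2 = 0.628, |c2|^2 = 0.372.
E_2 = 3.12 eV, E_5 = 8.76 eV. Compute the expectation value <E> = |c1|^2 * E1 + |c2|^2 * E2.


<E> = |c1|^2 * E1 + |c2|^2 * E2
= 0.628 * 3.12 + 0.372 * 8.76
= 1.9594 + 3.2587
= 5.2181 eV

5.2181


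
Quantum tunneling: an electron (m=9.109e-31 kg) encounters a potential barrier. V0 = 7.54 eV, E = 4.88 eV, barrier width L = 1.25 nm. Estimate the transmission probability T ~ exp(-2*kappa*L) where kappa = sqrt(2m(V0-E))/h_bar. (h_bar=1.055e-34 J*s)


V0 - E = 2.66 eV = 4.2613e-19 J
kappa = sqrt(2 * m * (V0-E)) / h_bar
= sqrt(2 * 9.109e-31 * 4.2613e-19) / 1.055e-34
= 8.3516e+09 /m
2*kappa*L = 2 * 8.3516e+09 * 1.25e-9
= 20.879
T = exp(-20.879) = 8.557752e-10

8.557752e-10


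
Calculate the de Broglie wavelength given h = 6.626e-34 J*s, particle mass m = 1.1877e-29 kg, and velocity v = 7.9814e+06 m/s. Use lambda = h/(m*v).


lambda = h / (m * v)
= 6.626e-34 / (1.1877e-29 * 7.9814e+06)
= 6.626e-34 / 9.4795e-23
= 6.9898e-12 m

6.9898e-12


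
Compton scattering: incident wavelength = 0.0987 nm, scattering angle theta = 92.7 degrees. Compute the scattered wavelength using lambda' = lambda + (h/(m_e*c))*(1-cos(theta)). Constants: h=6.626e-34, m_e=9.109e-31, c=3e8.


Compton wavelength: h/(m_e*c) = 2.4247e-12 m
d_lambda = 2.4247e-12 * (1 - cos(92.7 deg))
= 2.4247e-12 * 1.047106
= 2.5389e-12 m = 0.002539 nm
lambda' = 0.0987 + 0.002539
= 0.101239 nm

0.101239


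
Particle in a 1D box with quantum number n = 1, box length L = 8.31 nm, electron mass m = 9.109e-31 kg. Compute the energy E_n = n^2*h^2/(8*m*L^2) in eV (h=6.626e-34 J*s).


E = n^2 * h^2 / (8 * m * L^2)
= 1^2 * (6.626e-34)^2 / (8 * 9.109e-31 * (8.31e-9)^2)
= 1 * 4.3904e-67 / (8 * 9.109e-31 * 6.9056e-17)
= 8.7245e-22 J
= 0.0054 eV

0.0054


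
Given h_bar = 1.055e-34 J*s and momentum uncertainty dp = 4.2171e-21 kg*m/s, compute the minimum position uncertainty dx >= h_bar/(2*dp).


dx = h_bar / (2 * dp)
= 1.055e-34 / (2 * 4.2171e-21)
= 1.055e-34 / 8.4342e-21
= 1.2509e-14 m

1.2509e-14
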